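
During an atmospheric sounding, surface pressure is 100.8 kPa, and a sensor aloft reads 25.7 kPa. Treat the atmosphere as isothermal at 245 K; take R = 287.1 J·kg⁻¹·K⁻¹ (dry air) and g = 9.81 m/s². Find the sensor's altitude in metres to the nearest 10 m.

z ≈ 9800 m

Scale height: H = RT/g = 287.1 × 245 / 9.81 = 7170.2 m.
Invert the barometric formula: z = H ln(P₀/P).
P₀/P = 100.8/25.7 = 3.9222; ln(3.9222) = 1.3667.
z = 7170.2 × 1.3667 = 9799.5 m.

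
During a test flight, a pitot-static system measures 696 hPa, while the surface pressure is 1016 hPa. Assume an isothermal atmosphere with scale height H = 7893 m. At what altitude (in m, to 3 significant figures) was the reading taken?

Invert the barometric formula: z = H ln(P₀/P).
P₀/P = 1016/696 = 1.4598; ln(1.4598) = 0.37830.
z = 7893.0 × 0.37830 = 2985.9 m.

z ≈ 2990 m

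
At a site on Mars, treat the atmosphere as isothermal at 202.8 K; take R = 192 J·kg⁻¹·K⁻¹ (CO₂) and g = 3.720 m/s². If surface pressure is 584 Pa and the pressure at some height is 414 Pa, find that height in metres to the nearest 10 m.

Scale height: H = RT/g = 192 × 202.8 / 3.720 = 10467 m.
Invert the barometric formula: z = H ln(P₀/P).
P₀/P = 584/414 = 1.4106; ln(1.4106) = 0.34402.
z = 10467 × 0.34402 = 3600.9 m.

z ≈ 3600 m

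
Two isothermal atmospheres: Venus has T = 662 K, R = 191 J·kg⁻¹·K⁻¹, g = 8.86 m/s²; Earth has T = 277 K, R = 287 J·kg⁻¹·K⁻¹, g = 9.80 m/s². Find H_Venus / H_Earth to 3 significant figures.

H = RT/g for each body.
H_Venus = 191 × 662 / 8.86 = 14271 m.
H_Earth = 287 × 277 / 9.80 = 8112.1 m.
H_Venus/H_Earth = 14271/8112.1 = 1.7592.

H_Venus/H_Earth ≈ 1.76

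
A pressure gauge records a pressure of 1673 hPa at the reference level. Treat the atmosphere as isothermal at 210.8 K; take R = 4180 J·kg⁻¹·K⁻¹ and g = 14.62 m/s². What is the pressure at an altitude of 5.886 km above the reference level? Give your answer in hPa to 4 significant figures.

P ≈ 1517 hPa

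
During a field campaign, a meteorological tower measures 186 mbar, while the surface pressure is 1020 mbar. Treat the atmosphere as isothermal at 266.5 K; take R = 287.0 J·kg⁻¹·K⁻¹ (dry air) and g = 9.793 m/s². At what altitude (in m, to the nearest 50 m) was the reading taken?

z ≈ 13300 m

Scale height: H = RT/g = 287.0 × 266.5 / 9.793 = 7810.2 m.
Invert the barometric formula: z = H ln(P₀/P).
P₀/P = 1020/186 = 5.4839; ln(5.4839) = 1.7018.
z = 7810.2 × 1.7018 = 13291 m.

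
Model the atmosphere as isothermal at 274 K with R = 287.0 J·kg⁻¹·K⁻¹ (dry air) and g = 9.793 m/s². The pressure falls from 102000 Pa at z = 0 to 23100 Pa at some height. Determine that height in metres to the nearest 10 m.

z ≈ 11930 m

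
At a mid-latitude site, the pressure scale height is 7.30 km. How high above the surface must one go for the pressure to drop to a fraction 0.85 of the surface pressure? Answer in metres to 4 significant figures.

z ≈ 1186 m

Set P/P₀ = exp(−z/H) = 0.85, so z = −H ln(0.85).
−ln(0.85) = 0.16252; z = 7300.0 × 0.16252 = 1186.4 m.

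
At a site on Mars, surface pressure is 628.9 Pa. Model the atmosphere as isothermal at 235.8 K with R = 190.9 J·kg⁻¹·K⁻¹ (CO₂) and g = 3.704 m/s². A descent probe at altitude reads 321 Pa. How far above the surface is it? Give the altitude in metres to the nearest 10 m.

Scale height: H = RT/g = 190.9 × 235.8 / 3.704 = 12153 m.
Invert the barometric formula: z = H ln(P₀/P).
P₀/P = 628.9/321 = 1.9592; ln(1.9592) = 0.67254.
z = 12153 × 0.67254 = 8173.4 m.

z ≈ 8170 m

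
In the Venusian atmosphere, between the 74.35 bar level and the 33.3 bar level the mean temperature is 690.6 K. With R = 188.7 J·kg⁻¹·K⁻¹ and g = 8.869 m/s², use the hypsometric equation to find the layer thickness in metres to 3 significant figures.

Δz ≈ 11800 m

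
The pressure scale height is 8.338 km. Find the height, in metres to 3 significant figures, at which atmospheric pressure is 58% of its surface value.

z ≈ 4540 m

Set P/P₀ = exp(−z/H) = 0.58, so z = −H ln(0.58).
−ln(0.58) = 0.54473; z = 8338.0 × 0.54473 = 4542.0 m.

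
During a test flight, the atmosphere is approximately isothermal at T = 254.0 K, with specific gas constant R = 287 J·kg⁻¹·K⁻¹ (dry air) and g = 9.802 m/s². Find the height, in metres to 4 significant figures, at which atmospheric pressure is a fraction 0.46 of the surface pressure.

Scale height: H = RT/g = 287 × 254.0 / 9.802 = 7437.1 m.
Set P/P₀ = exp(−z/H) = 0.46, so z = −H ln(0.46).
−ln(0.46) = 0.77653; z = 7437.1 × 0.77653 = 5775.1 m.

z ≈ 5775 m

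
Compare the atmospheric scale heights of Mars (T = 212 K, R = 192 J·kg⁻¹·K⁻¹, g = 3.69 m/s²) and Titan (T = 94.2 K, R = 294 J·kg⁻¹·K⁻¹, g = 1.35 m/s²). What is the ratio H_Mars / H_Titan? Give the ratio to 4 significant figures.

H_Mars/H_Titan ≈ 0.5377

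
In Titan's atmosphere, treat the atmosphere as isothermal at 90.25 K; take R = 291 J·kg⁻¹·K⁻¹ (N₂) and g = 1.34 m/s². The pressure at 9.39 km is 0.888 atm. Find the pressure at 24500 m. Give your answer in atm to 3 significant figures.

P ≈ 0.411 atm

Scale height: H = RT/g = 291 × 90.25 / 1.34 = 19599 m.
Between two levels, P₂ = P₁ exp(−Δz/H) with Δz = z₂ − z₁.
Δz = 24500 − 9390.0 = 15110 m; Δz/H = 15110/19599 = 0.77096.
P₂ = 0.888 × exp(−0.77096) = 0.888 × 0.46257 = 0.41076 atm.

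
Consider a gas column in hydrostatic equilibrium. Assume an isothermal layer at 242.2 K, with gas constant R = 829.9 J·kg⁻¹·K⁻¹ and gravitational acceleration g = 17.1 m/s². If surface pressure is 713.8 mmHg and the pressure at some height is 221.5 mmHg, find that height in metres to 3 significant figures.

z ≈ 13800 m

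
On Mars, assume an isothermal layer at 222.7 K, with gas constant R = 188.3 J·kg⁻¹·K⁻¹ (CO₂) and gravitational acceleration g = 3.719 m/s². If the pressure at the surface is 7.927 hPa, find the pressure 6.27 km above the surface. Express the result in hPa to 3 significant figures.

Scale height: H = RT/g = 188.3 × 222.7 / 3.719 = 11276 m.
Barometric formula: P = P₀ exp(−z/H).
z/H = 6270.0/11276 = 0.55605; exp(−0.55605) = 0.57347.
P = 7.927 × 0.57347 = 4.5459 hPa.

P ≈ 4.55 hPa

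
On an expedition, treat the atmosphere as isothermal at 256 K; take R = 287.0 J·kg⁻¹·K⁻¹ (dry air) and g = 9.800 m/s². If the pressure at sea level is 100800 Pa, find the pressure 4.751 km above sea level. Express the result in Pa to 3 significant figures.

P ≈ 53500 Pa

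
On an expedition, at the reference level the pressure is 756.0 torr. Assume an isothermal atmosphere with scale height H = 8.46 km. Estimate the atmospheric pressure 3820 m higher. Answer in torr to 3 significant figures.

P ≈ 481 torr

Barometric formula: P = P₀ exp(−z/H).
z/H = 3820.0/8460.0 = 0.45154; exp(−0.45154) = 0.63665.
P = 756.0 × 0.63665 = 481.31 torr.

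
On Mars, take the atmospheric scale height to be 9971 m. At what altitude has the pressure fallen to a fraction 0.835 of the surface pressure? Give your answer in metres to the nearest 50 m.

z ≈ 1800 m

Set P/P₀ = exp(−z/H) = 0.835, so z = −H ln(0.835).
−ln(0.835) = 0.18032; z = 9971.0 × 0.18032 = 1798.0 m.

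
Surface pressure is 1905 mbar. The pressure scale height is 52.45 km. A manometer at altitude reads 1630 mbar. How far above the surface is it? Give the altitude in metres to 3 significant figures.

Invert the barometric formula: z = H ln(P₀/P).
P₀/P = 1905/1630 = 1.1687; ln(1.1687) = 0.15589.
z = 52450 × 0.15589 = 8176.4 m.

z ≈ 8180 m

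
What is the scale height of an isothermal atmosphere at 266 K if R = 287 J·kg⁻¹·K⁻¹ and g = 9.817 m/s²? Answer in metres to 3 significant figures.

The scale height of an isothermal atmosphere is H = RT/g.
H = 287 × 266 / 9.817 = 76342/9.817 = 7776.5 m.

H ≈ 7780 m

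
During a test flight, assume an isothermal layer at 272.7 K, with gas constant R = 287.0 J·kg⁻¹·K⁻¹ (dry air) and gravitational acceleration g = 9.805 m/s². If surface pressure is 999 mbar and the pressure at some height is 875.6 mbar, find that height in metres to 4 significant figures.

z ≈ 1052 m

Scale height: H = RT/g = 287.0 × 272.7 / 9.805 = 7982.1 m.
Invert the barometric formula: z = H ln(P₀/P).
P₀/P = 999/875.6 = 1.1409; ln(1.1409) = 0.13182.
z = 7982.1 × 0.13182 = 1052.2 m.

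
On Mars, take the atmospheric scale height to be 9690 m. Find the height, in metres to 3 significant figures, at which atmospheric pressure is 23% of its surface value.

Set P/P₀ = exp(−z/H) = 0.23, so z = −H ln(0.23).
−ln(0.23) = 1.4697; z = 9690.0 × 1.4697 = 14241 m.

z ≈ 14200 m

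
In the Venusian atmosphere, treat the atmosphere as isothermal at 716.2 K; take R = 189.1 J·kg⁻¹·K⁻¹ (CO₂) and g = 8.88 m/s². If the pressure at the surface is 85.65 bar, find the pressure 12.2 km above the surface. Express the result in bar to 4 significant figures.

P ≈ 38.49 bar

Scale height: H = RT/g = 189.1 × 716.2 / 8.88 = 15252 m.
Barometric formula: P = P₀ exp(−z/H).
z/H = 12200/15252 = 0.79990; exp(−0.79990) = 0.44937.
P = 85.65 × 0.44937 = 38.489 bar.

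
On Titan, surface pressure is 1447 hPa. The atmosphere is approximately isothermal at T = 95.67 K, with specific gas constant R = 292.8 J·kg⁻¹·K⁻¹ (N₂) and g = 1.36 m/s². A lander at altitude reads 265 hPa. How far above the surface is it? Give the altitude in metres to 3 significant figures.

z ≈ 35000 m

Scale height: H = RT/g = 292.8 × 95.67 / 1.36 = 20597 m.
Invert the barometric formula: z = H ln(P₀/P).
P₀/P = 1447/265 = 5.4604; ln(5.4604) = 1.6975.
z = 20597 × 1.6975 = 34963 m.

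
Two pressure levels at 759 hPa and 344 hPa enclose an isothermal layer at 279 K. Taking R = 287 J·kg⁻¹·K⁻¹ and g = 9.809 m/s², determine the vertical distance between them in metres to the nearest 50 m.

Δz ≈ 6450 m

Hypsometric equation: Δz = (R T̄/g) ln(P₁/P₂).
R T̄/g = 287 × 279 / 9.809 = 8163.2 m.
ln(759/344) = ln(2.2064) = 0.79136.
Δz = 8163.2 × 0.79136 = 6460.0 m.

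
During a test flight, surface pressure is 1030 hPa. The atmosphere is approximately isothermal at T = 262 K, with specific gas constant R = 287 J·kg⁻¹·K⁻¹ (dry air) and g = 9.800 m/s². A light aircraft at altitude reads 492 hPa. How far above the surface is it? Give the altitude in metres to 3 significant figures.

z ≈ 5670 m

Scale height: H = RT/g = 287 × 262 / 9.800 = 7672.9 m.
Invert the barometric formula: z = H ln(P₀/P).
P₀/P = 1030/492 = 2.0935; ln(2.0935) = 0.73884.
z = 7672.9 × 0.73884 = 5669.0 m.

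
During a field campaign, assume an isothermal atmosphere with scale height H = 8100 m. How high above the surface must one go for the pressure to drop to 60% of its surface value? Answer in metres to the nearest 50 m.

z ≈ 4150 m

Set P/P₀ = exp(−z/H) = 0.6, so z = −H ln(0.6).
−ln(0.6) = 0.51083; z = 8100.0 × 0.51083 = 4137.7 m.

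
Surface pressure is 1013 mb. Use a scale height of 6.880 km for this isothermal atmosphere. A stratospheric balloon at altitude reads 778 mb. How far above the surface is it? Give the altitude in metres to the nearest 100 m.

Invert the barometric formula: z = H ln(P₀/P).
P₀/P = 1013/778 = 1.3021; ln(1.3021) = 0.26398.
z = 6880.0 × 0.26398 = 1816.2 m.

z ≈ 1800 m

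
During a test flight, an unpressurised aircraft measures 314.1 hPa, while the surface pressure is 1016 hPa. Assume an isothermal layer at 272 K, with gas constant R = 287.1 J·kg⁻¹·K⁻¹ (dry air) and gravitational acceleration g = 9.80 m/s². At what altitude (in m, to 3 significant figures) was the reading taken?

Scale height: H = RT/g = 287.1 × 272 / 9.80 = 7968.5 m.
Invert the barometric formula: z = H ln(P₀/P).
P₀/P = 1016/314.1 = 3.2346; ln(3.2346) = 1.1739.
z = 7968.5 × 1.1739 = 9354.2 m.

z ≈ 9350 m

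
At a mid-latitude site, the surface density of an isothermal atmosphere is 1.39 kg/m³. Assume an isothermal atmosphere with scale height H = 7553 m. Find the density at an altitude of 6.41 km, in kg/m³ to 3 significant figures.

In an isothermal atmosphere, density decays like pressure: ρ = ρ₀ exp(−z/H).
z/H = 6410.0/7553.0 = 0.84867; exp(−0.84867) = 0.42798.
ρ = 1.39 × 0.42798 = 0.59489 kg/m³.

ρ ≈ 0.595 kg/m³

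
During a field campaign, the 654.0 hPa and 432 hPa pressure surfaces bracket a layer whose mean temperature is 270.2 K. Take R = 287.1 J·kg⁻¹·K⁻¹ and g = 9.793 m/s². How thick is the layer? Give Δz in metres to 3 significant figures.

Δz ≈ 3280 m

Hypsometric equation: Δz = (R T̄/g) ln(P₁/P₂).
R T̄/g = 287.1 × 270.2 / 9.793 = 7921.4 m.
ln(654.0/432) = ln(1.5139) = 0.41469.
Δz = 7921.4 × 0.41469 = 3284.9 m.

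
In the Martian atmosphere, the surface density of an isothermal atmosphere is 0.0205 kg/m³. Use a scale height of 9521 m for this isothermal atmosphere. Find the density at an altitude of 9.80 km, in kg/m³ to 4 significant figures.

ρ ≈ 0.007324 kg/m³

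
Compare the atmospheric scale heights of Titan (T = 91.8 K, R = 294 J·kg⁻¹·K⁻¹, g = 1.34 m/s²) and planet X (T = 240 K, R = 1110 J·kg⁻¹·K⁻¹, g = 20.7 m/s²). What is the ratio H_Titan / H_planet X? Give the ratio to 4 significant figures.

H = RT/g for each body.
H_Titan = 294 × 91.8 / 1.34 = 20141 m.
H_planet X = 1110 × 240 / 20.7 = 12870 m.
H_Titan/H_planet X = 20141/12870 = 1.5650.

H_Titan/H_planet X ≈ 1.565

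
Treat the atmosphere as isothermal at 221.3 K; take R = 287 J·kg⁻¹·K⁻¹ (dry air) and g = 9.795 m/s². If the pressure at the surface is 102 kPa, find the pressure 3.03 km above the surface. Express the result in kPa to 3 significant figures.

Scale height: H = RT/g = 287 × 221.3 / 9.795 = 6484.2 m.
Barometric formula: P = P₀ exp(−z/H).
z/H = 3030.0/6484.2 = 0.46729; exp(−0.46729) = 0.62670.
P = 102 × 0.62670 = 63.923 kPa.

P ≈ 63.9 kPa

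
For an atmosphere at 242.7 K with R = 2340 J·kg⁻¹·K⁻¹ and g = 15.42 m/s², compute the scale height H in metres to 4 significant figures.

H ≈ 36830 m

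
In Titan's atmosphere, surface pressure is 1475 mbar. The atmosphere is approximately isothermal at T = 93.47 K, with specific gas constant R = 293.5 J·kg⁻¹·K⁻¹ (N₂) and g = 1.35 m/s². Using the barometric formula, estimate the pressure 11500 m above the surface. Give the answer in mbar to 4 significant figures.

Scale height: H = RT/g = 293.5 × 93.47 / 1.35 = 20321 m.
Barometric formula: P = P₀ exp(−z/H).
z/H = 11500/20321 = 0.56592; exp(−0.56592) = 0.56784.
P = 1475 × 0.56784 = 837.56 mbar.

P ≈ 837.6 mbar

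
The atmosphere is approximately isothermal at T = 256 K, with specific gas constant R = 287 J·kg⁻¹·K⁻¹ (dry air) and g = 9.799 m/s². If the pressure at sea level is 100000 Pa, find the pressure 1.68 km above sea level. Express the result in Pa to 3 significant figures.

P ≈ 79900 Pa

Scale height: H = RT/g = 287 × 256 / 9.799 = 7497.9 m.
Barometric formula: P = P₀ exp(−z/H).
z/H = 1680.0/7497.9 = 0.22406; exp(−0.22406) = 0.79927.
P = 100000 × 0.79927 = 79927 Pa.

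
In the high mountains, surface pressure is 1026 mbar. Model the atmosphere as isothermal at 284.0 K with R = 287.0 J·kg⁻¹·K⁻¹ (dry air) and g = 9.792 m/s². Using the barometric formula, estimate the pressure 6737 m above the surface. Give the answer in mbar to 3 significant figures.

P ≈ 457 mbar

Scale height: H = RT/g = 287.0 × 284.0 / 9.792 = 8323.9 m.
Barometric formula: P = P₀ exp(−z/H).
z/H = 6737.0/8323.9 = 0.80936; exp(−0.80936) = 0.44514.
P = 1026 × 0.44514 = 456.71 mbar.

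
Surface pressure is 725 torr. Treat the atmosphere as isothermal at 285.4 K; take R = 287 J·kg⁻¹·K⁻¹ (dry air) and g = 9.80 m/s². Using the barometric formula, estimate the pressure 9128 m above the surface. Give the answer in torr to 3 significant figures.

P ≈ 243 torr

Scale height: H = RT/g = 287 × 285.4 / 9.80 = 8358.1 m.
Barometric formula: P = P₀ exp(−z/H).
z/H = 9128.0/8358.1 = 1.0921; exp(−1.0921) = 0.33551.
P = 725 × 0.33551 = 243.24 torr.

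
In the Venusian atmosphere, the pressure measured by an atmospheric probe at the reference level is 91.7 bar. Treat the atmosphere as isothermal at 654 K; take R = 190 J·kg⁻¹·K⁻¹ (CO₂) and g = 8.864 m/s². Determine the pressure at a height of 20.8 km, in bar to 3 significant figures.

Scale height: H = RT/g = 190 × 654 / 8.864 = 14019 m.
Barometric formula: P = P₀ exp(−z/H).
z/H = 20800/14019 = 1.4837; exp(−1.4837) = 0.22680.
P = 91.7 × 0.22680 = 20.798 bar.

P ≈ 20.8 bar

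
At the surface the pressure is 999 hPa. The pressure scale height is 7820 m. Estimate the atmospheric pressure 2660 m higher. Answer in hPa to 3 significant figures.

P ≈ 711 hPa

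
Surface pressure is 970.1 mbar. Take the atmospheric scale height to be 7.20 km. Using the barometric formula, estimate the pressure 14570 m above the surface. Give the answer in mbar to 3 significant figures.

P ≈ 128 mbar

Barometric formula: P = P₀ exp(−z/H).
z/H = 14570/7200.0 = 2.0236; exp(−2.0236) = 0.13218.
P = 970.1 × 0.13218 = 128.23 mbar.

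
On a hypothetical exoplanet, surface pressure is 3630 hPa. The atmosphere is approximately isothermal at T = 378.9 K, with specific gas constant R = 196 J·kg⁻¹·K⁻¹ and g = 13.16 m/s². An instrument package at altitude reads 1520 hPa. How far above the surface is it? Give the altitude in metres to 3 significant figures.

Scale height: H = RT/g = 196 × 378.9 / 13.16 = 5643.2 m.
Invert the barometric formula: z = H ln(P₀/P).
P₀/P = 3630/1520 = 2.3882; ln(2.3882) = 0.87054.
z = 5643.2 × 0.87054 = 4912.6 m.

z ≈ 4910 m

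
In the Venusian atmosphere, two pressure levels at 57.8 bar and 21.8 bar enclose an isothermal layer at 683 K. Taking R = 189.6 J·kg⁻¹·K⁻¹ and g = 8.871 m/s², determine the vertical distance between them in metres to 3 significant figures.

Δz ≈ 14200 m

Hypsometric equation: Δz = (R T̄/g) ln(P₁/P₂).
R T̄/g = 189.6 × 683 / 8.871 = 14598 m.
ln(57.8/21.8) = ln(2.6514) = 0.97509.
Δz = 14598 × 0.97509 = 14234 m.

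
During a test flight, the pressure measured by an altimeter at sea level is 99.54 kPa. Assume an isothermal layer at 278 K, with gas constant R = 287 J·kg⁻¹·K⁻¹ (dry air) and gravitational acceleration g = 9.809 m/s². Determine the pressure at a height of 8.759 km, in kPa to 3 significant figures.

Scale height: H = RT/g = 287 × 278 / 9.809 = 8134.0 m.
Barometric formula: P = P₀ exp(−z/H).
z/H = 8759.0/8134.0 = 1.0768; exp(−1.0768) = 0.34068.
P = 99.54 × 0.34068 = 33.911 kPa.

P ≈ 33.9 kPa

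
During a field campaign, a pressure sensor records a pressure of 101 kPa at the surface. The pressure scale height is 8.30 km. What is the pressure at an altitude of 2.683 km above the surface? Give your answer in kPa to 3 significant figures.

Barometric formula: P = P₀ exp(−z/H).
z/H = 2683.0/8300.0 = 0.32325; exp(−0.32325) = 0.72379.
P = 101 × 0.72379 = 73.103 kPa.

P ≈ 73.1 kPa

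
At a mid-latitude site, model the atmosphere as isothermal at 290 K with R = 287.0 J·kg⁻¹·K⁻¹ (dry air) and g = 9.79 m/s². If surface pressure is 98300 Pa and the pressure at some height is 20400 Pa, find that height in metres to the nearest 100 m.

Scale height: H = RT/g = 287.0 × 290 / 9.79 = 8501.5 m.
Invert the barometric formula: z = H ln(P₀/P).
P₀/P = 98300/20400 = 4.8186; ln(4.8186) = 1.5725.
z = 8501.5 × 1.5725 = 13369 m.

z ≈ 13400 m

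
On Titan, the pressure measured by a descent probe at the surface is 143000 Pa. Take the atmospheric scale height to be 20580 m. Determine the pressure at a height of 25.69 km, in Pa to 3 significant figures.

P ≈ 41000 Pa

Barometric formula: P = P₀ exp(−z/H).
z/H = 25690/20580 = 1.2483; exp(−1.2483) = 0.28699.
P = 143000 × 0.28699 = 41040 Pa.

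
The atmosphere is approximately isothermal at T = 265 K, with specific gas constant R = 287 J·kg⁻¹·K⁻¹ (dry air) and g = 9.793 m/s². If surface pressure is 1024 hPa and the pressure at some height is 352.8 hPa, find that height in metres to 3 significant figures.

z ≈ 8280 m

Scale height: H = RT/g = 287 × 265 / 9.793 = 7766.3 m.
Invert the barometric formula: z = H ln(P₀/P).
P₀/P = 1024/352.8 = 2.9025; ln(2.9025) = 1.0656.
z = 7766.3 × 1.0656 = 8275.8 m.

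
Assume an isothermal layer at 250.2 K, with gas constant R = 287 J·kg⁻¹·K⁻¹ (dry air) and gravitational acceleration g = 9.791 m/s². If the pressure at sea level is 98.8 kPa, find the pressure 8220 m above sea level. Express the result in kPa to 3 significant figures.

Scale height: H = RT/g = 287 × 250.2 / 9.791 = 7334.0 m.
Barometric formula: P = P₀ exp(−z/H).
z/H = 8220.0/7334.0 = 1.1208; exp(−1.1208) = 0.32602.
P = 98.8 × 0.32602 = 32.211 kPa.

P ≈ 32.2 kPa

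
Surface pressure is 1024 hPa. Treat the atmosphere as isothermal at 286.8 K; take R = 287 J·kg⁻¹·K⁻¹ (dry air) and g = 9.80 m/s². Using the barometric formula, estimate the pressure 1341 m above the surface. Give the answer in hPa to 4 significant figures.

P ≈ 872.9 hPa

Scale height: H = RT/g = 287 × 286.8 / 9.80 = 8399.1 m.
Barometric formula: P = P₀ exp(−z/H).
z/H = 1341.0/8399.1 = 0.15966; exp(−0.15966) = 0.85243.
P = 1024 × 0.85243 = 872.89 hPa.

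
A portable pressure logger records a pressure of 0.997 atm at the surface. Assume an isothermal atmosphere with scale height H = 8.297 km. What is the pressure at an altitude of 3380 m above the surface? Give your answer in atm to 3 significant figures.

P ≈ 0.663 atm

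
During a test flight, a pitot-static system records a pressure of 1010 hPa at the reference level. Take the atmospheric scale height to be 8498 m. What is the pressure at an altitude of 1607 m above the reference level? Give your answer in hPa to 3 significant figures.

Barometric formula: P = P₀ exp(−z/H).
z/H = 1607.0/8498.0 = 0.18910; exp(−0.18910) = 0.82770.
P = 1010 × 0.82770 = 835.98 hPa.

P ≈ 836 hPa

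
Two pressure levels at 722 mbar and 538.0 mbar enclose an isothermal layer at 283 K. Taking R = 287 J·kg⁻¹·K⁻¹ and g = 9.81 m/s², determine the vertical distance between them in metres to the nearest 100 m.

Hypsometric equation: Δz = (R T̄/g) ln(P₁/P₂).
R T̄/g = 287 × 283 / 9.81 = 8279.4 m.
ln(722/538.0) = ln(1.3420) = 0.29416.
Δz = 8279.4 × 0.29416 = 2435.5 m.

Δz ≈ 2400 m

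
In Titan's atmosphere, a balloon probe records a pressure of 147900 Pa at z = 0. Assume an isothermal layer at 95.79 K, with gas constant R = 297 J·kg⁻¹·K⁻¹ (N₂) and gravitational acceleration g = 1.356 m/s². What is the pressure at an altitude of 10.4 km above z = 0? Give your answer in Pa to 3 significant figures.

P ≈ 90100 Pa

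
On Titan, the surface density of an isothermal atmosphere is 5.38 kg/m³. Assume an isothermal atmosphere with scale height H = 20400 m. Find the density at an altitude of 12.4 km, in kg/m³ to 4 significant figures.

In an isothermal atmosphere, density decays like pressure: ρ = ρ₀ exp(−z/H).
z/H = 12400/20400 = 0.60784; exp(−0.60784) = 0.54453.
ρ = 5.38 × 0.54453 = 2.9296 kg/m³.

ρ ≈ 2.930 kg/m³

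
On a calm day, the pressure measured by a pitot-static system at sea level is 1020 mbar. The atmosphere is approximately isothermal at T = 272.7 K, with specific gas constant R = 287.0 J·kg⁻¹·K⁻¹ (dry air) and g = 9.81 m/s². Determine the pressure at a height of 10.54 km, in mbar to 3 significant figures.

Scale height: H = RT/g = 287.0 × 272.7 / 9.81 = 7978.1 m.
Barometric formula: P = P₀ exp(−z/H).
z/H = 10540/7978.1 = 1.3211; exp(−1.3211) = 0.26684.
P = 1020 × 0.26684 = 272.18 mbar.

P ≈ 272 mbar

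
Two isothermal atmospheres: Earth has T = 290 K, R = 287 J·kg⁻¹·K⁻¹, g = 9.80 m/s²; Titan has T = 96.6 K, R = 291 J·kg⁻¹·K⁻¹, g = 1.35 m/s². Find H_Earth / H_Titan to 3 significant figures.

H = RT/g for each body.
H_Earth = 287 × 290 / 9.80 = 8492.9 m.
H_Titan = 291 × 96.6 / 1.35 = 20823 m.
H_Earth/H_Titan = 8492.9/20823 = 0.40786.

H_Earth/H_Titan ≈ 0.408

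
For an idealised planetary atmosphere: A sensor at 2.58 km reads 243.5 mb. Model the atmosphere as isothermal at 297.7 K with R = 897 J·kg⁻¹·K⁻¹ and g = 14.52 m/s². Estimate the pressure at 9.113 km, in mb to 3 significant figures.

Scale height: H = RT/g = 897 × 297.7 / 14.52 = 18391 m.
Between two levels, P₂ = P₁ exp(−Δz/H) with Δz = z₂ − z₁.
Δz = 9113.0 − 2580.0 = 6533.0 m; Δz/H = 6533.0/18391 = 0.35523.
P₂ = 243.5 × exp(−0.35523) = 243.5 × 0.70101 = 170.70 mb.

P ≈ 171 mb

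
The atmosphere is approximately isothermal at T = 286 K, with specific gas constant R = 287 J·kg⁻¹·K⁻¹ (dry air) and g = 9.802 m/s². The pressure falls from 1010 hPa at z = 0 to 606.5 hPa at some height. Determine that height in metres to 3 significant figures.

z ≈ 4270 m

Scale height: H = RT/g = 287 × 286 / 9.802 = 8374.0 m.
Invert the barometric formula: z = H ln(P₀/P).
P₀/P = 1010/606.5 = 1.6653; ln(1.6653) = 0.51001.
z = 8374.0 × 0.51001 = 4270.8 m.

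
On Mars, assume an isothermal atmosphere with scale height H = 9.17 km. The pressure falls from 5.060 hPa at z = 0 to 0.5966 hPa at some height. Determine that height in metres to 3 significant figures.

Invert the barometric formula: z = H ln(P₀/P).
P₀/P = 5.060/0.5966 = 8.4814; ln(8.4814) = 2.1379.
z = 9170.0 × 2.1379 = 19605 m.

z ≈ 19600 m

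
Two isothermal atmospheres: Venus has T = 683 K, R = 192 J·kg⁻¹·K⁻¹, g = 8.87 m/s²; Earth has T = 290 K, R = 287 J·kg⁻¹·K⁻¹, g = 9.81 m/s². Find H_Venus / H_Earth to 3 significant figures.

H = RT/g for each body.
H_Venus = 192 × 683 / 8.87 = 14784 m.
H_Earth = 287 × 290 / 9.81 = 8484.2 m.
H_Venus/H_Earth = 14784/8484.2 = 1.7425.

H_Venus/H_Earth ≈ 1.74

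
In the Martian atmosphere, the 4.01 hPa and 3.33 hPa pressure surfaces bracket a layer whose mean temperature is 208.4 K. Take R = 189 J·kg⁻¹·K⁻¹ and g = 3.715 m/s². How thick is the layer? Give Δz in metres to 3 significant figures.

Hypsometric equation: Δz = (R T̄/g) ln(P₁/P₂).
R T̄/g = 189 × 208.4 / 3.715 = 10602 m.
ln(4.01/3.33) = ln(1.2042) = 0.18582.
Δz = 10602 × 0.18582 = 1970.1 m.

Δz ≈ 1970 m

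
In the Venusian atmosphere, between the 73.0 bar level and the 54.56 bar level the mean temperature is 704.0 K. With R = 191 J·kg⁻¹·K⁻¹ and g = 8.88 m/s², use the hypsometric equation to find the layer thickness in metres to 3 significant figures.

Δz ≈ 4410 m

Hypsometric equation: Δz = (R T̄/g) ln(P₁/P₂).
R T̄/g = 191 × 704.0 / 8.88 = 15142 m.
ln(73.0/54.56) = ln(1.3380) = 0.29118.
Δz = 15142 × 0.29118 = 4409.0 m.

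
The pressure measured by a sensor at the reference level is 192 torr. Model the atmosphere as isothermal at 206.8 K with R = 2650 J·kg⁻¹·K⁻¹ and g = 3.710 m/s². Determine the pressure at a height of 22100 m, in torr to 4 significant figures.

Scale height: H = RT/g = 2650 × 206.8 / 3.710 = 147710 m.
Barometric formula: P = P₀ exp(−z/H).
z/H = 22100/147710 = 0.14962; exp(−0.14962) = 0.86104.
P = 192 × 0.86104 = 165.32 torr.

P ≈ 165.3 torr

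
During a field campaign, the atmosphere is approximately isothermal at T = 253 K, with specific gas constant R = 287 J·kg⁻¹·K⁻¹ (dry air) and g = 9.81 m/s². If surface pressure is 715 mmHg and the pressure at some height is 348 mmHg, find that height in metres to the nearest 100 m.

Scale height: H = RT/g = 287 × 253 / 9.81 = 7401.7 m.
Invert the barometric formula: z = H ln(P₀/P).
P₀/P = 715/348 = 2.0546; ln(2.0546) = 0.72008.
z = 7401.7 × 0.72008 = 5329.8 m.

z ≈ 5300 m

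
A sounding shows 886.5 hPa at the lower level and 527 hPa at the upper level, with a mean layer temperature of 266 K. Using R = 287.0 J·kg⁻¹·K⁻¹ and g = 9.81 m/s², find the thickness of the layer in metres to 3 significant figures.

Hypsometric equation: Δz = (R T̄/g) ln(P₁/P₂).
R T̄/g = 287.0 × 266 / 9.81 = 7782.1 m.
ln(886.5/527) = ln(1.6822) = 0.52010.
Δz = 7782.1 × 0.52010 = 4047.5 m.

Δz ≈ 4050 m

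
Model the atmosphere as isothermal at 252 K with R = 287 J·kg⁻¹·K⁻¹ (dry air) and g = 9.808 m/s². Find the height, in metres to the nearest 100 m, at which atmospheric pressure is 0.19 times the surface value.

z ≈ 12200 m

Scale height: H = RT/g = 287 × 252 / 9.808 = 7374.0 m.
Set P/P₀ = exp(−z/H) = 0.19, so z = −H ln(0.19).
−ln(0.19) = 1.6607; z = 7374.0 × 1.6607 = 12246 m.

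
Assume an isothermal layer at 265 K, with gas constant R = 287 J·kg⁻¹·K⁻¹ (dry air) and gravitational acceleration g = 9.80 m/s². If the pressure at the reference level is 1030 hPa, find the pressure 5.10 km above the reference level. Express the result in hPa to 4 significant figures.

P ≈ 533.9 hPa

Scale height: H = RT/g = 287 × 265 / 9.80 = 7760.7 m.
Barometric formula: P = P₀ exp(−z/H).
z/H = 5100.0/7760.7 = 0.65716; exp(−0.65716) = 0.51832.
P = 1030 × 0.51832 = 533.87 hPa.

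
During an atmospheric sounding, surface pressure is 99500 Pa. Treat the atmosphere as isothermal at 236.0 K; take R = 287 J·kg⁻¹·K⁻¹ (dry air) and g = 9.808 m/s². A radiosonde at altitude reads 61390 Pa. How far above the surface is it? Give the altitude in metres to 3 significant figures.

Scale height: H = RT/g = 287 × 236.0 / 9.808 = 6905.8 m.
Invert the barometric formula: z = H ln(P₀/P).
P₀/P = 99500/61390 = 1.6208; ln(1.6208) = 0.48292.
z = 6905.8 × 0.48292 = 3334.9 m.

z ≈ 3330 m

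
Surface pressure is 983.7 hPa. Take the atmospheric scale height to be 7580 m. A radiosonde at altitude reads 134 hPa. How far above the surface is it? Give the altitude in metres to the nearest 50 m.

z ≈ 15100 m

Invert the barometric formula: z = H ln(P₀/P).
P₀/P = 983.7/134 = 7.3410; ln(7.3410) = 1.9935.
z = 7580.0 × 1.9935 = 15111 m.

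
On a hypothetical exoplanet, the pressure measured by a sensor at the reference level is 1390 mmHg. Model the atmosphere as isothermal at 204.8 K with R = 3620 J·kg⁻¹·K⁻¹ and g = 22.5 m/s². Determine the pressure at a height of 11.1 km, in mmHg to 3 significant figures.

P ≈ 992 mmHg

Scale height: H = RT/g = 3620 × 204.8 / 22.5 = 32950 m.
Barometric formula: P = P₀ exp(−z/H).
z/H = 11100/32950 = 0.33687; exp(−0.33687) = 0.71400.
P = 1390 × 0.71400 = 992.46 mmHg.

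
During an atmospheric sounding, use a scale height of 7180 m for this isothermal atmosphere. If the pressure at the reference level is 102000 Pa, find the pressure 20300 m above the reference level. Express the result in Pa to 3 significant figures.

P ≈ 6040 Pa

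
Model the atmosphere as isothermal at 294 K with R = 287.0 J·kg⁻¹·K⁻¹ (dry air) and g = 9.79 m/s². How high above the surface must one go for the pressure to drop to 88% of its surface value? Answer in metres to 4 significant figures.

Scale height: H = RT/g = 287.0 × 294 / 9.79 = 8618.8 m.
Set P/P₀ = exp(−z/H) = 0.88, so z = −H ln(0.88).
−ln(0.88) = 0.12783; z = 8618.8 × 0.12783 = 1101.7 m.

z ≈ 1102 m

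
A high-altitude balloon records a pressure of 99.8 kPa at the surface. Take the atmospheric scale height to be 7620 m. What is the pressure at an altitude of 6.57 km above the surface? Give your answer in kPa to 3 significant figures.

Barometric formula: P = P₀ exp(−z/H).
z/H = 6570.0/7620.0 = 0.86220; exp(−0.86220) = 0.42223.
P = 99.8 × 0.42223 = 42.139 kPa.

P ≈ 42.1 kPa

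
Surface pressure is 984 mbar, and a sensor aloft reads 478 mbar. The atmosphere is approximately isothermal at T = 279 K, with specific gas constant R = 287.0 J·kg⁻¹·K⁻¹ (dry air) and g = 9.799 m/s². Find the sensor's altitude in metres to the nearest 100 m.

Scale height: H = RT/g = 287.0 × 279 / 9.799 = 8171.5 m.
Invert the barometric formula: z = H ln(P₀/P).
P₀/P = 984/478 = 2.0586; ln(2.0586) = 0.72203.
z = 8171.5 × 0.72203 = 5900.1 m.

z ≈ 5900 m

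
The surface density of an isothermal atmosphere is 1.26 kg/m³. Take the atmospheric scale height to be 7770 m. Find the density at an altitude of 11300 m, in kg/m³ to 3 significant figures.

ρ ≈ 0.294 kg/m³

In an isothermal atmosphere, density decays like pressure: ρ = ρ₀ exp(−z/H).
z/H = 11300/7770.0 = 1.4543; exp(−1.4543) = 0.23356.
ρ = 1.26 × 0.23356 = 0.29429 kg/m³.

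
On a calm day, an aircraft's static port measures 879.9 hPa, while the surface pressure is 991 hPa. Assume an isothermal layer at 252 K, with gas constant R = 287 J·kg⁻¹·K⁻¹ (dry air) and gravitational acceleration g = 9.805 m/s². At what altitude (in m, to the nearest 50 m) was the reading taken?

Scale height: H = RT/g = 287 × 252 / 9.805 = 7376.2 m.
Invert the barometric formula: z = H ln(P₀/P).
P₀/P = 991/879.9 = 1.1263; ln(1.1263) = 0.11894.
z = 7376.2 × 0.11894 = 877.33 m.

z ≈ 900 m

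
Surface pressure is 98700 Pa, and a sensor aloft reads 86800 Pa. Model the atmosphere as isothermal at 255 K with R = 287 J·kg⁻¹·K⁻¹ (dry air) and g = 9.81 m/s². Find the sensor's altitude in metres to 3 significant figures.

z ≈ 958 m

Scale height: H = RT/g = 287 × 255 / 9.81 = 7460.2 m.
Invert the barometric formula: z = H ln(P₀/P).
P₀/P = 98700/86800 = 1.1371; ln(1.1371) = 0.12848.
z = 7460.2 × 0.12848 = 958.49 m.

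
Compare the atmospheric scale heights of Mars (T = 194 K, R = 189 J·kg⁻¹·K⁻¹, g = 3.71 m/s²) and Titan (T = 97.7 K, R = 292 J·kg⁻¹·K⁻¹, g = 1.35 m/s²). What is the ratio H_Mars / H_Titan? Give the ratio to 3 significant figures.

H_Mars/H_Titan ≈ 0.468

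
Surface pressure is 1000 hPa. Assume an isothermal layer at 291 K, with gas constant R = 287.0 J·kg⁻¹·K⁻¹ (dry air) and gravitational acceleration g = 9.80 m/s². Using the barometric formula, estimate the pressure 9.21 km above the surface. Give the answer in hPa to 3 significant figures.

Scale height: H = RT/g = 287.0 × 291 / 9.80 = 8522.1 m.
Barometric formula: P = P₀ exp(−z/H).
z/H = 9210.0/8522.1 = 1.0807; exp(−1.0807) = 0.33936.
P = 1000 × 0.33936 = 339.36 hPa.

P ≈ 339 hPa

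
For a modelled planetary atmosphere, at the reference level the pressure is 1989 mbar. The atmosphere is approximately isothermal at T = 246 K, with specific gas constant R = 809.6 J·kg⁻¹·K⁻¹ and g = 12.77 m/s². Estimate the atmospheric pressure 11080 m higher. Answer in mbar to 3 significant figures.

P ≈ 977 mbar

Scale height: H = RT/g = 809.6 × 246 / 12.77 = 15596 m.
Barometric formula: P = P₀ exp(−z/H).
z/H = 11080/15596 = 0.71044; exp(−0.71044) = 0.49143.
P = 1989 × 0.49143 = 977.45 mbar.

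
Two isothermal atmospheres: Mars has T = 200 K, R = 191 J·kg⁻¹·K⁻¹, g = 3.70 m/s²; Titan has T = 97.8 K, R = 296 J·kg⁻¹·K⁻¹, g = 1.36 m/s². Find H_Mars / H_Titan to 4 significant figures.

H_Mars/H_Titan ≈ 0.4850

H = RT/g for each body.
H_Mars = 191 × 200 / 3.70 = 10324 m.
H_Titan = 296 × 97.8 / 1.36 = 21286 m.
H_Mars/H_Titan = 10324/21286 = 0.48501.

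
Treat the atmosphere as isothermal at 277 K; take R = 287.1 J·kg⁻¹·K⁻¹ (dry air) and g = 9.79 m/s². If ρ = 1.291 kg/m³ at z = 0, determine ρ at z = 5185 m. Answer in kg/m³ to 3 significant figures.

ρ ≈ 0.682 kg/m³

Scale height: H = RT/g = 287.1 × 277 / 9.79 = 8123.3 m.
In an isothermal atmosphere, density decays like pressure: ρ = ρ₀ exp(−z/H).
z/H = 5185.0/8123.3 = 0.63829; exp(−0.63829) = 0.52819.
ρ = 1.291 × 0.52819 = 0.68189 kg/m³.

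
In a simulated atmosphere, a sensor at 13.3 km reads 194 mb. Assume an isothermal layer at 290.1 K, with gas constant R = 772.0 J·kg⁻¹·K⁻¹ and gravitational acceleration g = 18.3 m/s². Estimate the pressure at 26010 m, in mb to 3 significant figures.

Scale height: H = RT/g = 772.0 × 290.1 / 18.3 = 12238 m.
Between two levels, P₂ = P₁ exp(−Δz/H) with Δz = z₂ − z₁.
Δz = 26010 − 13300 = 12710 m; Δz/H = 12710/12238 = 1.0386.
P₂ = 194 × exp(−1.0386) = 194 × 0.35395 = 68.666 mb.

P ≈ 68.7 mb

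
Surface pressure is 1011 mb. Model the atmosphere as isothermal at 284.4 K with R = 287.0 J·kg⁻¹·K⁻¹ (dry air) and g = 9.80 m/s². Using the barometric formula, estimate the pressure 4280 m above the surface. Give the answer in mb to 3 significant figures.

Scale height: H = RT/g = 287.0 × 284.4 / 9.80 = 8328.9 m.
Barometric formula: P = P₀ exp(−z/H).
z/H = 4280.0/8328.9 = 0.51387; exp(−0.51387) = 0.59818.
P = 1011 × 0.59818 = 604.76 mb.

P ≈ 605 mb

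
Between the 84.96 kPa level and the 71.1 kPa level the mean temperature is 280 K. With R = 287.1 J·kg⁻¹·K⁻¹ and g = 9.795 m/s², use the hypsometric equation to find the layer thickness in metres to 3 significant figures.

Hypsometric equation: Δz = (R T̄/g) ln(P₁/P₂).
R T̄/g = 287.1 × 280 / 9.795 = 8207.0 m.
ln(84.96/71.1) = ln(1.1949) = 0.17806.
Δz = 8207.0 × 0.17806 = 1461.3 m.

Δz ≈ 1460 m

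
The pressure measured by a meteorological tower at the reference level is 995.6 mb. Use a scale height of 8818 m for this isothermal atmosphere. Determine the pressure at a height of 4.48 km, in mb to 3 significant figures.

Barometric formula: P = P₀ exp(−z/H).
z/H = 4480.0/8818.0 = 0.50805; exp(−0.50805) = 0.60167.
P = 995.6 × 0.60167 = 599.02 mb.

P ≈ 599 mb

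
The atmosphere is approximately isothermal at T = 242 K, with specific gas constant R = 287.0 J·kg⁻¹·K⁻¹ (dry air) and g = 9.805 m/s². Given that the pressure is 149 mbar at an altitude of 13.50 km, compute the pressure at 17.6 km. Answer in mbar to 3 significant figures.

P ≈ 83.5 mbar

Scale height: H = RT/g = 287.0 × 242 / 9.805 = 7083.5 m.
Between two levels, P₂ = P₁ exp(−Δz/H) with Δz = z₂ − z₁.
Δz = 17600 − 13500 = 4100.0 m; Δz/H = 4100.0/7083.5 = 0.57881.
P₂ = 149 × exp(−0.57881) = 149 × 0.56057 = 83.525 mbar.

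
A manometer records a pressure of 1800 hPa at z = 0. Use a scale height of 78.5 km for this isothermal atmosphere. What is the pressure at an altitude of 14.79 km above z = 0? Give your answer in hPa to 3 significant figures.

Barometric formula: P = P₀ exp(−z/H).
z/H = 14790/78500 = 0.18841; exp(−0.18841) = 0.82828.
P = 1800 × 0.82828 = 1490.9 hPa.

P ≈ 1490 hPa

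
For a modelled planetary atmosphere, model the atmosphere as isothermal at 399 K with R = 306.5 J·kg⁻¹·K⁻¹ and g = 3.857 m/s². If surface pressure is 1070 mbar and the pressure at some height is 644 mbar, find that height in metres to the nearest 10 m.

Scale height: H = RT/g = 306.5 × 399 / 3.857 = 31707 m.
Invert the barometric formula: z = H ln(P₀/P).
P₀/P = 1070/644 = 1.6615; ln(1.6615) = 0.50772.
z = 31707 × 0.50772 = 16098 m.

z ≈ 16100 m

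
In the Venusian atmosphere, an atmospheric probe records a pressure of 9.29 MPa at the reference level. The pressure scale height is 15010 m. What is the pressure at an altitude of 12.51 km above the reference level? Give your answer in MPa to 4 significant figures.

Barometric formula: P = P₀ exp(−z/H).
z/H = 12510/15010 = 0.83344; exp(−0.83344) = 0.43455.
P = 9.29 × 0.43455 = 4.0370 MPa.

P ≈ 4.037 MPa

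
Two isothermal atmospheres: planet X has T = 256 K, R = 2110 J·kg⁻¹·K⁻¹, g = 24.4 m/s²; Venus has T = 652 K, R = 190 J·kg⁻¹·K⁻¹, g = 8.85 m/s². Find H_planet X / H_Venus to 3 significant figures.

H = RT/g for each body.
H_planet X = 2110 × 256 / 24.4 = 22138 m.
H_Venus = 190 × 652 / 8.85 = 13998 m.
H_planet X/H_Venus = 22138/13998 = 1.5815.

H_planet X/H_Venus ≈ 1.58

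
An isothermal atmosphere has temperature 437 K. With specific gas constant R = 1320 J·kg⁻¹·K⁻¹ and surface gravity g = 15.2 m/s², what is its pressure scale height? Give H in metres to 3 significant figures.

H ≈ 38000 m

The scale height of an isothermal atmosphere is H = RT/g.
H = 1320 × 437 / 15.2 = 576840/15.2 = 37950 m.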